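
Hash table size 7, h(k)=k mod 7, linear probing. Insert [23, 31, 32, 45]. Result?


Insertions: 23->slot 2; 31->slot 3; 32->slot 4; 45->slot 5
Table: [None, None, 23, 31, 32, 45, None]


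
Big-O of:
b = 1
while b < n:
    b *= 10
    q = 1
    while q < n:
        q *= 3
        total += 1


Per nesting level: O(log n) * O(log n) = O((log n)^2)
Complexity: O((log n)^2)


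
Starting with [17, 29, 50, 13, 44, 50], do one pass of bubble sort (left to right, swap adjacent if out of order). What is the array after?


After one pass: [17, 29, 13, 44, 50, 50]


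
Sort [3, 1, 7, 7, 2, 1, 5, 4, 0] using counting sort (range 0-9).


Count array: [1, 2, 1, 1, 1, 1, 0, 2, 0, 0]
Reconstruct: [0, 1, 1, 2, 3, 4, 5, 7, 7]


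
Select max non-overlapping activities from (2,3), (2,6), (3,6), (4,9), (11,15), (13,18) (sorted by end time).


Greedy: pick earliest-ending, then skip overlaps.
Selected (3 activities): [(2, 3), (3, 6), (11, 15)]


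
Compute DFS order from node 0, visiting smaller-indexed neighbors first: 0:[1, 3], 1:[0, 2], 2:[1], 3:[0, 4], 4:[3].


DFS stack-based: start with [0]
Visit order: [0, 1, 2, 3, 4]


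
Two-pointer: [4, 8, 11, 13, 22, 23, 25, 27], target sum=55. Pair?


Two pointers: lo=0, hi=7
No pair sums to 55


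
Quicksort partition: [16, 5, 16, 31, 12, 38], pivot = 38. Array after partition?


Elements <= 38 go left of pivot.
Result: [16, 5, 16, 31, 12, 38], pivot at index 5


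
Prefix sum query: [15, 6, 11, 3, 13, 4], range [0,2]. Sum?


Prefix sums: [0, 15, 21, 32, 35, 48, 52]
Sum[0..2] = prefix[3] - prefix[0] = 32 - 0 = 32


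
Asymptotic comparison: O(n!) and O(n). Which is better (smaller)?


linear grows slower than factorial
O(n) is asymptotically smaller; O(n!) grows faster


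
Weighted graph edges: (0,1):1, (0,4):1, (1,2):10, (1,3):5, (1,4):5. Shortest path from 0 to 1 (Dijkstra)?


Dijkstra from 0:
Distances: {0: 0, 1: 1, 2: 11, 3: 6, 4: 1}
Shortest distance to 1 = 1, path = [0, 1]


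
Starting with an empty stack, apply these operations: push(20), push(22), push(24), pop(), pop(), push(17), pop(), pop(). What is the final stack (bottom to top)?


push(20) -> [20]
push(22) -> [20, 22]
push(24) -> [20, 22, 24]
pop() returns 24 -> [20, 22]
pop() returns 22 -> [20]
push(17) -> [20, 17]
pop() returns 17 -> [20]
pop() returns 20 -> []
Final stack (bottom to top): []


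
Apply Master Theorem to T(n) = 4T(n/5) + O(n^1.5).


a=4, b=5, c=1.5. log_5(4)=0.861 < c=1.5. Case 3: O(n^c) = O(n^1.500)
Complexity: O(n^1.500)


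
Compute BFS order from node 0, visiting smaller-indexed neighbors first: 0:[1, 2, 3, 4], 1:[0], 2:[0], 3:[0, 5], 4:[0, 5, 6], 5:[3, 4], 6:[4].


BFS queue: start with [0]
Visit order: [0, 1, 2, 3, 4, 5, 6]


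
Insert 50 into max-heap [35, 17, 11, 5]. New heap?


Append 50: [35, 17, 11, 5, 50]
Bubble up: swap idx 4(50) with idx 1(17); swap idx 1(50) with idx 0(35)
Result: [50, 35, 11, 5, 17]


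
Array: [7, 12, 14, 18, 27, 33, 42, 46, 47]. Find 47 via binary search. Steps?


Search for 47:
[0,8] mid=4 arr[4]=27
[5,8] mid=6 arr[6]=42
[7,8] mid=7 arr[7]=46
[8,8] mid=8 arr[8]=47
Total: 4 comparisons


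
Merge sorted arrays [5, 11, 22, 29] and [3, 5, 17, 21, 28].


Compare heads, take smaller each step.
Merged: [3, 5, 5, 11, 17, 21, 22, 28, 29]


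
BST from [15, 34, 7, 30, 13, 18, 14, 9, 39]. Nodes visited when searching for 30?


BST root = 15
Search for 30: compare at each node
Path: [15, 34, 30]


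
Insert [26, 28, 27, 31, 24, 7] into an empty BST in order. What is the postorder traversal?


Root = 26; build tree by BST insertion.
Postorder traversal: [7, 24, 27, 31, 28, 26]


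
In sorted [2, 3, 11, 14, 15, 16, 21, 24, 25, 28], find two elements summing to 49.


Two pointers: lo=0, hi=9
Found pair: (21, 28) summing to 49


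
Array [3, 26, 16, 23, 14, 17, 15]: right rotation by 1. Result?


Right rotate by 1: [15, 3, 26, 16, 23, 14, 17]


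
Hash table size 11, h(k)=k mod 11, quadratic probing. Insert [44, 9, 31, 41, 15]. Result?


Insertions: 44->slot 0; 9->slot 9; 31->slot 10; 41->slot 8; 15->slot 4
Table: [44, None, None, None, 15, None, None, None, 41, 9, 31]


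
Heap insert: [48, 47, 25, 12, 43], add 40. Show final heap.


Append 40: [48, 47, 25, 12, 43, 40]
Bubble up: swap idx 5(40) with idx 2(25)
Result: [48, 47, 40, 12, 43, 25]


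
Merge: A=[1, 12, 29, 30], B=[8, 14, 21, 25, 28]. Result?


Compare heads, take smaller each step.
Merged: [1, 8, 12, 14, 21, 25, 28, 29, 30]


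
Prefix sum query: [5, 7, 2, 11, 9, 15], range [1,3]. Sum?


Prefix sums: [0, 5, 12, 14, 25, 34, 49]
Sum[1..3] = prefix[4] - prefix[1] = 25 - 5 = 20


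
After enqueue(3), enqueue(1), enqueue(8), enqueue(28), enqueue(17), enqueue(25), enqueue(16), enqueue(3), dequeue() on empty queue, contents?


enqueue(3) -> [3]
enqueue(1) -> [3, 1]
enqueue(8) -> [3, 1, 8]
enqueue(28) -> [3, 1, 8, 28]
enqueue(17) -> [3, 1, 8, 28, 17]
enqueue(25) -> [3, 1, 8, 28, 17, 25]
enqueue(16) -> [3, 1, 8, 28, 17, 25, 16]
enqueue(3) -> [3, 1, 8, 28, 17, 25, 16, 3]
dequeue() returns 3 -> [1, 8, 28, 17, 25, 16, 3]
Final queue (front to back): [1, 8, 28, 17, 25, 16, 3]


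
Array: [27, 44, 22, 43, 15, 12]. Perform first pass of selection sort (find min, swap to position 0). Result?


After one pass: [12, 44, 22, 43, 15, 27]


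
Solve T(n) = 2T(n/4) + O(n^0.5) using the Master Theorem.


a=2, b=4, c=0.5. log_4(2)=0.5 = c=0.5. Case 2: O(n^c log n) = O(sqrt(n) log n)
Complexity: O(sqrt(n) log n)


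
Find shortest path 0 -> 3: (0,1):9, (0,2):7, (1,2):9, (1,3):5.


Dijkstra from 0:
Distances: {0: 0, 1: 9, 2: 7, 3: 14}
Shortest distance to 3 = 14, path = [0, 1, 3]


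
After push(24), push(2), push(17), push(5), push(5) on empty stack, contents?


push(24) -> [24]
push(2) -> [24, 2]
push(17) -> [24, 2, 17]
push(5) -> [24, 2, 17, 5]
push(5) -> [24, 2, 17, 5, 5]
Final stack (bottom to top): [24, 2, 17, 5, 5]


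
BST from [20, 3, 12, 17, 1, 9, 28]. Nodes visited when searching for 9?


BST root = 20
Search for 9: compare at each node
Path: [20, 3, 12, 9]


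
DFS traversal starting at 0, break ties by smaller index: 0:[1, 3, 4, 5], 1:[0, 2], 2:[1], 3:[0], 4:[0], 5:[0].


DFS stack-based: start with [0]
Visit order: [0, 1, 2, 3, 4, 5]


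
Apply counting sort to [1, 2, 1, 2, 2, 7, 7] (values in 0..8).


Count array: [0, 2, 3, 0, 0, 0, 0, 2, 0]
Reconstruct: [1, 1, 2, 2, 2, 7, 7]


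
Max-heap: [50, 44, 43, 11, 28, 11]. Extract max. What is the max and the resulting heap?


Max = 50
Replace root with last, heapify down
Resulting heap: [44, 28, 43, 11, 11]


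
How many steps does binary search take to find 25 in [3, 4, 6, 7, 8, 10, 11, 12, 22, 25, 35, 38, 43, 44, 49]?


Search for 25:
[0,14] mid=7 arr[7]=12
[8,14] mid=11 arr[11]=38
[8,10] mid=9 arr[9]=25
Total: 3 comparisons


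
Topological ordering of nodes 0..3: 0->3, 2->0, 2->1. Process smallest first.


Kahn's algorithm, process smallest node first
Order: [2, 0, 1, 3]


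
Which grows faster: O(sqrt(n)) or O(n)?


sublinear grows slower than linear
O(sqrt(n)) is asymptotically smaller; O(n) grows faster


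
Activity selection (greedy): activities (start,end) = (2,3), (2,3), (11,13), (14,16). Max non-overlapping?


Greedy: pick earliest-ending, then skip overlaps.
Selected (3 activities): [(2, 3), (11, 13), (14, 16)]


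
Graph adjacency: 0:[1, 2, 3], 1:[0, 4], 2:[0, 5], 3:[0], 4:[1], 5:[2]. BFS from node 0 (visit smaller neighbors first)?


BFS queue: start with [0]
Visit order: [0, 1, 2, 3, 4, 5]


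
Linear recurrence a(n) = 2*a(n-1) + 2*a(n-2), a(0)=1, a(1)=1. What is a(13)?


Build bottom-up:
...a(11)=31648, a(12)=86464, a(13)=2*86464+2*31648=236224


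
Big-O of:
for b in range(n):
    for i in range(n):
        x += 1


Per nesting level: O(n) * O(n) = O(n^2)
Complexity: O(n^2)


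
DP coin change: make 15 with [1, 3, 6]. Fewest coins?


dp[0]=0; dp[i]=1+min(dp[i-c] for c in coins)
...dp[10]=3, dp[11]=4, dp[12]=2, dp[13]=3, dp[14]=4, dp[15]=3
Minimum coins for 15 = 3


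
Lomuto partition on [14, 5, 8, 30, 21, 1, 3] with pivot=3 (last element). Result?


Elements <= 3 go left of pivot.
Result: [1, 3, 8, 30, 21, 14, 5], pivot at index 1


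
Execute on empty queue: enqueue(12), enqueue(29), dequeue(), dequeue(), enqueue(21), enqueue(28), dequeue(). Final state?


enqueue(12) -> [12]
enqueue(29) -> [12, 29]
dequeue() returns 12 -> [29]
dequeue() returns 29 -> []
enqueue(21) -> [21]
enqueue(28) -> [21, 28]
dequeue() returns 21 -> [28]
Final queue (front to back): [28]


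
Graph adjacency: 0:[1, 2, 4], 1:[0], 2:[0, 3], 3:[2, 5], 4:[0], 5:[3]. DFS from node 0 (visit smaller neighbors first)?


DFS stack-based: start with [0]
Visit order: [0, 1, 2, 3, 5, 4]


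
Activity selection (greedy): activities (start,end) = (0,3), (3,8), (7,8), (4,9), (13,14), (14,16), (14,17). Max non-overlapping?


Greedy: pick earliest-ending, then skip overlaps.
Selected (4 activities): [(0, 3), (3, 8), (13, 14), (14, 16)]


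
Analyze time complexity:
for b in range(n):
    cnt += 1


Per nesting level: O(n) = O(n)
Complexity: O(n)


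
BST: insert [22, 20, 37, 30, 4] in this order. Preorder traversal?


Root = 22; build tree by BST insertion.
Preorder traversal: [22, 20, 4, 37, 30]


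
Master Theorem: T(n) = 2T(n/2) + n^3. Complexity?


a=2, b=2, c=3. log_2(2)=1 < c=3. Case 3: O(n^c) = O(n^3)
Complexity: O(n^3)


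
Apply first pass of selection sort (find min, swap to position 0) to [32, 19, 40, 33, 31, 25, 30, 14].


After one pass: [14, 19, 40, 33, 31, 25, 30, 32]


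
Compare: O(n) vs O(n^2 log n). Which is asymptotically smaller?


linear grows slower than n^2 log n
O(n) is asymptotically smaller; O(n^2 log n) grows faster


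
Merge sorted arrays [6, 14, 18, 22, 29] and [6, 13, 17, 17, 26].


Compare heads, take smaller each step.
Merged: [6, 6, 13, 14, 17, 17, 18, 22, 26, 29]


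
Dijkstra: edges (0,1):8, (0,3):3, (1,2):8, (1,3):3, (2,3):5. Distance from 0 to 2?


Dijkstra from 0:
Distances: {0: 0, 1: 6, 2: 8, 3: 3}
Shortest distance to 2 = 8, path = [0, 3, 2]


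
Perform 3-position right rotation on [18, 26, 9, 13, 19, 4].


Right rotate by 3: [13, 19, 4, 18, 26, 9]


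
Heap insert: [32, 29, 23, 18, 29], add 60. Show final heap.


Append 60: [32, 29, 23, 18, 29, 60]
Bubble up: swap idx 5(60) with idx 2(23); swap idx 2(60) with idx 0(32)
Result: [60, 29, 32, 18, 29, 23]


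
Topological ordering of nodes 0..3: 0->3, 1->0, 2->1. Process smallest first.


Kahn's algorithm, process smallest node first
Order: [2, 1, 0, 3]


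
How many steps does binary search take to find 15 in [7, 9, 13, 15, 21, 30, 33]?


Search for 15:
[0,6] mid=3 arr[3]=15
Total: 1 comparisons


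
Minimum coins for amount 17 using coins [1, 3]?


dp[0]=0; dp[i]=1+min(dp[i-c] for c in coins)
...dp[12]=4, dp[13]=5, dp[14]=6, dp[15]=5, dp[16]=6, dp[17]=7
Minimum coins for 17 = 7


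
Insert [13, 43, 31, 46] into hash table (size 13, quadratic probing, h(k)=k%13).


Insertions: 13->slot 0; 43->slot 4; 31->slot 5; 46->slot 7
Table: [13, None, None, None, 43, 31, None, 46, None, None, None, None, None]


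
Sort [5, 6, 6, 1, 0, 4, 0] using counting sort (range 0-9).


Count array: [2, 1, 0, 0, 1, 1, 2, 0, 0, 0]
Reconstruct: [0, 0, 1, 4, 5, 6, 6]


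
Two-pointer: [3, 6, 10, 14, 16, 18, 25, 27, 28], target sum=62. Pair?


Two pointers: lo=0, hi=8
No pair sums to 62


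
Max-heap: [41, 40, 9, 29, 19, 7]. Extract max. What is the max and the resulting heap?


Max = 41
Replace root with last, heapify down
Resulting heap: [40, 29, 9, 7, 19]


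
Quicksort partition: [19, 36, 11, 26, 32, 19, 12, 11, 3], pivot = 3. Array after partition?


Elements <= 3 go left of pivot.
Result: [3, 36, 11, 26, 32, 19, 12, 11, 19], pivot at index 0


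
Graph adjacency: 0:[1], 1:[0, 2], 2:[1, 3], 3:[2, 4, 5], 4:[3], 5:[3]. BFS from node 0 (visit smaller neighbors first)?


BFS queue: start with [0]
Visit order: [0, 1, 2, 3, 4, 5]


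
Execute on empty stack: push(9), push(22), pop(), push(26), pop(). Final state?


push(9) -> [9]
push(22) -> [9, 22]
pop() returns 22 -> [9]
push(26) -> [9, 26]
pop() returns 26 -> [9]
Final stack (bottom to top): [9]


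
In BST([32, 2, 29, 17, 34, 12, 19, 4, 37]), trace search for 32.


BST root = 32
Search for 32: compare at each node
Path: [32]


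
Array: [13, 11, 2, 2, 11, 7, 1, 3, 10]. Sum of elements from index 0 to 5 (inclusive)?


Prefix sums: [0, 13, 24, 26, 28, 39, 46, 47, 50, 60]
Sum[0..5] = prefix[6] - prefix[0] = 46 - 0 = 46


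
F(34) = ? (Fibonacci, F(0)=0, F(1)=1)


F(n)=F(n-1)+F(n-2)
...F(32)=2178309, F(33)=3524578, F(34)=5702887


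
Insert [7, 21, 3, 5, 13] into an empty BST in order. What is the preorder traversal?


Root = 7; build tree by BST insertion.
Preorder traversal: [7, 3, 5, 21, 13]


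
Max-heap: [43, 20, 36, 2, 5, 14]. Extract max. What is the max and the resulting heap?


Max = 43
Replace root with last, heapify down
Resulting heap: [36, 20, 14, 2, 5]


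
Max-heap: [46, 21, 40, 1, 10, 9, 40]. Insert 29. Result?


Append 29: [46, 21, 40, 1, 10, 9, 40, 29]
Bubble up: swap idx 7(29) with idx 3(1); swap idx 3(29) with idx 1(21)
Result: [46, 29, 40, 21, 10, 9, 40, 1]


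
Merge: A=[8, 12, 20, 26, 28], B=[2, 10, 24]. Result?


Compare heads, take smaller each step.
Merged: [2, 8, 10, 12, 20, 24, 26, 28]


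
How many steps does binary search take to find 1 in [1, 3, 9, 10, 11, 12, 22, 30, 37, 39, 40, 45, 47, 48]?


Search for 1:
[0,13] mid=6 arr[6]=22
[0,5] mid=2 arr[2]=9
[0,1] mid=0 arr[0]=1
Total: 3 comparisons


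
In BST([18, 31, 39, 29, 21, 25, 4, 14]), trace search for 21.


BST root = 18
Search for 21: compare at each node
Path: [18, 31, 29, 21]


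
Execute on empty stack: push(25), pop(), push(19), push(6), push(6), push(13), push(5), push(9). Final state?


push(25) -> [25]
pop() returns 25 -> []
push(19) -> [19]
push(6) -> [19, 6]
push(6) -> [19, 6, 6]
push(13) -> [19, 6, 6, 13]
push(5) -> [19, 6, 6, 13, 5]
push(9) -> [19, 6, 6, 13, 5, 9]
Final stack (bottom to top): [19, 6, 6, 13, 5, 9]


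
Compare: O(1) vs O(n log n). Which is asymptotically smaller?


constant grows slower than linearithmic
O(1) is asymptotically smaller; O(n log n) grows faster


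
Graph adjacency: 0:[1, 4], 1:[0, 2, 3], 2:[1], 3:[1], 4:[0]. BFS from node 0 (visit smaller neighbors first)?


BFS queue: start with [0]
Visit order: [0, 1, 4, 2, 3]


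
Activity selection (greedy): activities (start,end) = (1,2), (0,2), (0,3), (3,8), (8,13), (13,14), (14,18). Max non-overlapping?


Greedy: pick earliest-ending, then skip overlaps.
Selected (5 activities): [(1, 2), (3, 8), (8, 13), (13, 14), (14, 18)]


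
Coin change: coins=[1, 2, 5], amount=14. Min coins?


dp[0]=0; dp[i]=1+min(dp[i-c] for c in coins)
...dp[9]=3, dp[10]=2, dp[11]=3, dp[12]=3, dp[13]=4, dp[14]=4
Minimum coins for 14 = 4


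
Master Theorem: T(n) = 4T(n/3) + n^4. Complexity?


a=4, b=3, c=4. log_3(4)=1.262 < c=4. Case 3: O(n^c) = O(n^4)
Complexity: O(n^4)


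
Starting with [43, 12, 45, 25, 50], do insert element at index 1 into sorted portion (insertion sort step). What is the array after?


After one pass: [12, 43, 45, 25, 50]


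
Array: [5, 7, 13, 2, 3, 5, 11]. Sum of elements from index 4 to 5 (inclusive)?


Prefix sums: [0, 5, 12, 25, 27, 30, 35, 46]
Sum[4..5] = prefix[6] - prefix[4] = 35 - 27 = 8


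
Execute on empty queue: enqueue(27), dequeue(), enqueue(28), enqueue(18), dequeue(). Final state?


enqueue(27) -> [27]
dequeue() returns 27 -> []
enqueue(28) -> [28]
enqueue(18) -> [28, 18]
dequeue() returns 28 -> [18]
Final queue (front to back): [18]


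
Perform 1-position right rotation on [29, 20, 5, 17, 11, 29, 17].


Right rotate by 1: [17, 29, 20, 5, 17, 11, 29]


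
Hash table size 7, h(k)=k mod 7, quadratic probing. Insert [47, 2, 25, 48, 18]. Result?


Insertions: 47->slot 5; 2->slot 2; 25->slot 4; 48->slot 6; 18->slot 1
Table: [None, 18, 2, None, 25, 47, 48]


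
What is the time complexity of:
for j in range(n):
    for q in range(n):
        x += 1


Per nesting level: O(n) * O(n) = O(n^2)
Complexity: O(n^2)


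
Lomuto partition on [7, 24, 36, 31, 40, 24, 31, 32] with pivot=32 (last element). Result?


Elements <= 32 go left of pivot.
Result: [7, 24, 31, 24, 31, 32, 40, 36], pivot at index 5


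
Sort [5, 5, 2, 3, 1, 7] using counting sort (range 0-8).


Count array: [0, 1, 1, 1, 0, 2, 0, 1, 0]
Reconstruct: [1, 2, 3, 5, 5, 7]


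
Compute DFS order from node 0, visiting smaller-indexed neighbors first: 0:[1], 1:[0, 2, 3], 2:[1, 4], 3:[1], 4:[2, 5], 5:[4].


DFS stack-based: start with [0]
Visit order: [0, 1, 2, 4, 5, 3]


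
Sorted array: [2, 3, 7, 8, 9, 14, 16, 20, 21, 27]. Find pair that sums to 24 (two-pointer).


Two pointers: lo=0, hi=9
Found pair: (3, 21) summing to 24


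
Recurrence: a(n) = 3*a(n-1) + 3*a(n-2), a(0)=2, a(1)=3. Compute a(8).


Build bottom-up:
...a(6)=2970, a(7)=11259, a(8)=3*11259+3*2970=42687


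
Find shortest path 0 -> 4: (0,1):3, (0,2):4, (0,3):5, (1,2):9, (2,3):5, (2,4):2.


Dijkstra from 0:
Distances: {0: 0, 1: 3, 2: 4, 3: 5, 4: 6}
Shortest distance to 4 = 6, path = [0, 2, 4]


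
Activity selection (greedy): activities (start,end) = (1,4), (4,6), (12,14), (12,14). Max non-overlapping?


Greedy: pick earliest-ending, then skip overlaps.
Selected (3 activities): [(1, 4), (4, 6), (12, 14)]


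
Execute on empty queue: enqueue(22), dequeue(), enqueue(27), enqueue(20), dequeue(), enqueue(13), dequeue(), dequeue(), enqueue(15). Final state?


enqueue(22) -> [22]
dequeue() returns 22 -> []
enqueue(27) -> [27]
enqueue(20) -> [27, 20]
dequeue() returns 27 -> [20]
enqueue(13) -> [20, 13]
dequeue() returns 20 -> [13]
dequeue() returns 13 -> []
enqueue(15) -> [15]
Final queue (front to back): [15]


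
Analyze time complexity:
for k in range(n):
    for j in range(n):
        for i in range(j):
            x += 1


Per nesting level: O(n) * O(n) * O(n) [triangular over j] = O(n^3)
Complexity: O(n^3)


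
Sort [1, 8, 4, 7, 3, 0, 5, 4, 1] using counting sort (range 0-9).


Count array: [1, 2, 0, 1, 2, 1, 0, 1, 1, 0]
Reconstruct: [0, 1, 1, 3, 4, 4, 5, 7, 8]


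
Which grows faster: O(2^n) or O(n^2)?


quadratic grows slower than exponential
O(n^2) is asymptotically smaller; O(2^n) grows faster


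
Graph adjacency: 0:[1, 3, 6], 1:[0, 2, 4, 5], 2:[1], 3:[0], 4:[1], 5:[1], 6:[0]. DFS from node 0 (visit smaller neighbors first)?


DFS stack-based: start with [0]
Visit order: [0, 1, 2, 4, 5, 3, 6]


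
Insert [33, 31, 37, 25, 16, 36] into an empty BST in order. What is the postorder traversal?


Root = 33; build tree by BST insertion.
Postorder traversal: [16, 25, 31, 36, 37, 33]


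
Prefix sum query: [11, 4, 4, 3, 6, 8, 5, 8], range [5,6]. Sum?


Prefix sums: [0, 11, 15, 19, 22, 28, 36, 41, 49]
Sum[5..6] = prefix[7] - prefix[5] = 41 - 28 = 13


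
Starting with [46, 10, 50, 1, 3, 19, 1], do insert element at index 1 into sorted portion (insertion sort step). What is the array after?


After one pass: [10, 46, 50, 1, 3, 19, 1]


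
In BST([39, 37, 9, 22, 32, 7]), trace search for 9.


BST root = 39
Search for 9: compare at each node
Path: [39, 37, 9]


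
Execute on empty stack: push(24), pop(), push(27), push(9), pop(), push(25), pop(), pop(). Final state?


push(24) -> [24]
pop() returns 24 -> []
push(27) -> [27]
push(9) -> [27, 9]
pop() returns 9 -> [27]
push(25) -> [27, 25]
pop() returns 25 -> [27]
pop() returns 27 -> []
Final stack (bottom to top): []


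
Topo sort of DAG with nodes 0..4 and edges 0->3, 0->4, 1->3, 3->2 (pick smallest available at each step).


Kahn's algorithm, process smallest node first
Order: [0, 1, 3, 2, 4]


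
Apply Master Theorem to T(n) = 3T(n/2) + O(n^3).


a=3, b=2, c=3. log_2(3)=1.585 < c=3. Case 3: O(n^c) = O(n^3)
Complexity: O(n^3)


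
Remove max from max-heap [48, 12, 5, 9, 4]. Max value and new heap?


Max = 48
Replace root with last, heapify down
Resulting heap: [12, 9, 5, 4]


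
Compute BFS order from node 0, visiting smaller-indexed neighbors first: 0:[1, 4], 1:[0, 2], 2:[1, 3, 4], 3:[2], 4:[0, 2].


BFS queue: start with [0]
Visit order: [0, 1, 4, 2, 3]


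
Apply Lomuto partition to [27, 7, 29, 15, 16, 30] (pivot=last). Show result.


Elements <= 30 go left of pivot.
Result: [27, 7, 29, 15, 16, 30], pivot at index 5


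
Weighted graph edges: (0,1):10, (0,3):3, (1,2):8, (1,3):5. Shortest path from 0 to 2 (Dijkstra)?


Dijkstra from 0:
Distances: {0: 0, 1: 8, 2: 16, 3: 3}
Shortest distance to 2 = 16, path = [0, 3, 1, 2]


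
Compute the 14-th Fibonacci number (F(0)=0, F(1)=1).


F(n)=F(n-1)+F(n-2)
...F(12)=144, F(13)=233, F(14)=377


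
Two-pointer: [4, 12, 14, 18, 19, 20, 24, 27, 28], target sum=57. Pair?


Two pointers: lo=0, hi=8
No pair sums to 57


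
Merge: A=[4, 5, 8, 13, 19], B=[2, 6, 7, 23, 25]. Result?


Compare heads, take smaller each step.
Merged: [2, 4, 5, 6, 7, 8, 13, 19, 23, 25]


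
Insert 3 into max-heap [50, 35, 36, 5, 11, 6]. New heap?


Append 3: [50, 35, 36, 5, 11, 6, 3]
Bubble up: no swaps needed
Result: [50, 35, 36, 5, 11, 6, 3]


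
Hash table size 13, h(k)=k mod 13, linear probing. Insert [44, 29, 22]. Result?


Insertions: 44->slot 5; 29->slot 3; 22->slot 9
Table: [None, None, None, 29, None, 44, None, None, None, 22, None, None, None]


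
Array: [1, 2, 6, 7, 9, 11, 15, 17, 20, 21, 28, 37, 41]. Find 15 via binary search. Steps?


Search for 15:
[0,12] mid=6 arr[6]=15
Total: 1 comparisons


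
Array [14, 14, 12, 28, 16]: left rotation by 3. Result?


Left rotate by 3: [28, 16, 14, 14, 12]


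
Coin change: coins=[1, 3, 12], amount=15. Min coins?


dp[0]=0; dp[i]=1+min(dp[i-c] for c in coins)
...dp[10]=4, dp[11]=5, dp[12]=1, dp[13]=2, dp[14]=3, dp[15]=2
Minimum coins for 15 = 2


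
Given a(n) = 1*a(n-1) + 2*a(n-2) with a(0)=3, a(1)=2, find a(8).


Build bottom-up:
...a(6)=108, a(7)=212, a(8)=1*212+2*108=428


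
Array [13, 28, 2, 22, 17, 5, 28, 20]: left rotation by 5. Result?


Left rotate by 5: [5, 28, 20, 13, 28, 2, 22, 17]


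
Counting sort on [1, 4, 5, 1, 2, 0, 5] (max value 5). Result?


Count array: [1, 2, 1, 0, 1, 2]
Reconstruct: [0, 1, 1, 2, 4, 5, 5]


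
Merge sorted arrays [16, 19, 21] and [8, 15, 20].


Compare heads, take smaller each step.
Merged: [8, 15, 16, 19, 20, 21]


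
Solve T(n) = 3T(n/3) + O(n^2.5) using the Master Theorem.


a=3, b=3, c=2.5. log_3(3)=1 < c=2.5. Case 3: O(n^c) = O(n^2.500)
Complexity: O(n^2.500)


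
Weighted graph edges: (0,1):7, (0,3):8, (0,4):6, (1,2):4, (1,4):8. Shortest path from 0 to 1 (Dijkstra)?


Dijkstra from 0:
Distances: {0: 0, 1: 7, 2: 11, 3: 8, 4: 6}
Shortest distance to 1 = 7, path = [0, 1]


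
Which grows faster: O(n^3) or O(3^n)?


cubic grows slower than exponential (base 3)
O(n^3) is asymptotically smaller; O(3^n) grows faster


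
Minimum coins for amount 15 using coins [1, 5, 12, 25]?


dp[0]=0; dp[i]=1+min(dp[i-c] for c in coins)
...dp[10]=2, dp[11]=3, dp[12]=1, dp[13]=2, dp[14]=3, dp[15]=3
Minimum coins for 15 = 3


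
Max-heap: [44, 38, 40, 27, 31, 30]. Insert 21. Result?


Append 21: [44, 38, 40, 27, 31, 30, 21]
Bubble up: no swaps needed
Result: [44, 38, 40, 27, 31, 30, 21]


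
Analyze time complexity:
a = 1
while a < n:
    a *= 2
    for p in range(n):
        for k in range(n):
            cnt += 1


Per nesting level: O(log n) * O(n) * O(n) = O(n^2 log n)
Complexity: O(n^2 log n)


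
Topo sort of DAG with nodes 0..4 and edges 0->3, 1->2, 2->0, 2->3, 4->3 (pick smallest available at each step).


Kahn's algorithm, process smallest node first
Order: [1, 2, 0, 4, 3]


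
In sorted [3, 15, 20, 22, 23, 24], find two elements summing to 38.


Two pointers: lo=0, hi=5
Found pair: (15, 23) summing to 38


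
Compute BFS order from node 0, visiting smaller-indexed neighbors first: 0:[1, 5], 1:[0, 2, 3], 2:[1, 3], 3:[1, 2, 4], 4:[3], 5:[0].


BFS queue: start with [0]
Visit order: [0, 1, 5, 2, 3, 4]


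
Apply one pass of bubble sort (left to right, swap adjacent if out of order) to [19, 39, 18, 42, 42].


After one pass: [19, 18, 39, 42, 42]


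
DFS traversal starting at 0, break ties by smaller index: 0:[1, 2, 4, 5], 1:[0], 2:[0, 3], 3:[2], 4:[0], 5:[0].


DFS stack-based: start with [0]
Visit order: [0, 1, 2, 3, 4, 5]


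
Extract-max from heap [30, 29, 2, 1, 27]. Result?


Max = 30
Replace root with last, heapify down
Resulting heap: [29, 27, 2, 1]


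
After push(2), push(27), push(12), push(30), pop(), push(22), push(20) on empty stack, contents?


push(2) -> [2]
push(27) -> [2, 27]
push(12) -> [2, 27, 12]
push(30) -> [2, 27, 12, 30]
pop() returns 30 -> [2, 27, 12]
push(22) -> [2, 27, 12, 22]
push(20) -> [2, 27, 12, 22, 20]
Final stack (bottom to top): [2, 27, 12, 22, 20]


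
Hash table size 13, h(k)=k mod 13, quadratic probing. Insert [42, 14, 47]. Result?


Insertions: 42->slot 3; 14->slot 1; 47->slot 8
Table: [None, 14, None, 42, None, None, None, None, 47, None, None, None, None]


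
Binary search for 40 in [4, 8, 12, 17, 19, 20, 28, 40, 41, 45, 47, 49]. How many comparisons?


Search for 40:
[0,11] mid=5 arr[5]=20
[6,11] mid=8 arr[8]=41
[6,7] mid=6 arr[6]=28
[7,7] mid=7 arr[7]=40
Total: 4 comparisons


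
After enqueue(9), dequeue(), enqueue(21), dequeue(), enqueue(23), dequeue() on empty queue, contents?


enqueue(9) -> [9]
dequeue() returns 9 -> []
enqueue(21) -> [21]
dequeue() returns 21 -> []
enqueue(23) -> [23]
dequeue() returns 23 -> []
Final queue (front to back): []


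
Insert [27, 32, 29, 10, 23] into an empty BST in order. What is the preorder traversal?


Root = 27; build tree by BST insertion.
Preorder traversal: [27, 10, 23, 32, 29]


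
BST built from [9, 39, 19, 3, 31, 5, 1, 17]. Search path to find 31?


BST root = 9
Search for 31: compare at each node
Path: [9, 39, 19, 31]


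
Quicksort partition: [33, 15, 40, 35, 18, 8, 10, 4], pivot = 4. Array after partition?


Elements <= 4 go left of pivot.
Result: [4, 15, 40, 35, 18, 8, 10, 33], pivot at index 0


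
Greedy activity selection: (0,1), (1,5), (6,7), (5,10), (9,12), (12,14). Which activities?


Greedy: pick earliest-ending, then skip overlaps.
Selected (5 activities): [(0, 1), (1, 5), (6, 7), (9, 12), (12, 14)]


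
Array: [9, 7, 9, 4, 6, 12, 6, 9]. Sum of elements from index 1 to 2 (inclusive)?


Prefix sums: [0, 9, 16, 25, 29, 35, 47, 53, 62]
Sum[1..2] = prefix[3] - prefix[1] = 25 - 9 = 16


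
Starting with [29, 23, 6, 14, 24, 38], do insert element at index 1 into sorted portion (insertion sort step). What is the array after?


After one pass: [23, 29, 6, 14, 24, 38]


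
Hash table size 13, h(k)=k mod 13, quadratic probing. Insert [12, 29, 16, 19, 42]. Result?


Insertions: 12->slot 12; 29->slot 3; 16->slot 4; 19->slot 6; 42->slot 7
Table: [None, None, None, 29, 16, None, 19, 42, None, None, None, None, 12]


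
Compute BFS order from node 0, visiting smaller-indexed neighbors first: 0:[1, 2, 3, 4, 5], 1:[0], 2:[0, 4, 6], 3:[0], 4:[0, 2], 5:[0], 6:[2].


BFS queue: start with [0]
Visit order: [0, 1, 2, 3, 4, 5, 6]


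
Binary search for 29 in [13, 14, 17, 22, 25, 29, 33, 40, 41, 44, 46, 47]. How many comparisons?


Search for 29:
[0,11] mid=5 arr[5]=29
Total: 1 comparisons


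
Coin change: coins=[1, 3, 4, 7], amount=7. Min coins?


dp[0]=0; dp[i]=1+min(dp[i-c] for c in coins)
...dp[2]=2, dp[3]=1, dp[4]=1, dp[5]=2, dp[6]=2, dp[7]=1
Minimum coins for 7 = 1


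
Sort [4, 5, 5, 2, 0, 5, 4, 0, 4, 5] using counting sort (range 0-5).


Count array: [2, 0, 1, 0, 3, 4]
Reconstruct: [0, 0, 2, 4, 4, 4, 5, 5, 5, 5]


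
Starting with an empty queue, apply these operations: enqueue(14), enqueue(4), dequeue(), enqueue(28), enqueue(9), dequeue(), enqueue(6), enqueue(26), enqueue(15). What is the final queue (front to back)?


enqueue(14) -> [14]
enqueue(4) -> [14, 4]
dequeue() returns 14 -> [4]
enqueue(28) -> [4, 28]
enqueue(9) -> [4, 28, 9]
dequeue() returns 4 -> [28, 9]
enqueue(6) -> [28, 9, 6]
enqueue(26) -> [28, 9, 6, 26]
enqueue(15) -> [28, 9, 6, 26, 15]
Final queue (front to back): [28, 9, 6, 26, 15]


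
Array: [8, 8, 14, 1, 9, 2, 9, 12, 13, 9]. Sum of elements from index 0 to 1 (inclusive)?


Prefix sums: [0, 8, 16, 30, 31, 40, 42, 51, 63, 76, 85]
Sum[0..1] = prefix[2] - prefix[0] = 16 - 0 = 16


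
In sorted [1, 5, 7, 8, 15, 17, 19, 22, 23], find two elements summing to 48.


Two pointers: lo=0, hi=8
No pair sums to 48


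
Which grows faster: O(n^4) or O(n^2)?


quadratic grows slower than quartic
O(n^2) is asymptotically smaller; O(n^4) grows faster


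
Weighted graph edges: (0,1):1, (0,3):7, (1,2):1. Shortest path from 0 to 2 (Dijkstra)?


Dijkstra from 0:
Distances: {0: 0, 1: 1, 2: 2, 3: 7}
Shortest distance to 2 = 2, path = [0, 1, 2]


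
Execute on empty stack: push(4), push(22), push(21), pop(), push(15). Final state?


push(4) -> [4]
push(22) -> [4, 22]
push(21) -> [4, 22, 21]
pop() returns 21 -> [4, 22]
push(15) -> [4, 22, 15]
Final stack (bottom to top): [4, 22, 15]


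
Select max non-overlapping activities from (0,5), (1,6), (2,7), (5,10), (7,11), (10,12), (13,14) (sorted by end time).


Greedy: pick earliest-ending, then skip overlaps.
Selected (4 activities): [(0, 5), (5, 10), (10, 12), (13, 14)]


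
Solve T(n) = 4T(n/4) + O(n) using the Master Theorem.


a=4, b=4, c=1. log_4(4)=1 = c=1. Case 2: O(n^c log n) = O(n log n)
Complexity: O(n log n)


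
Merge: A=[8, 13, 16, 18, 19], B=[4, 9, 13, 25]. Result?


Compare heads, take smaller each step.
Merged: [4, 8, 9, 13, 13, 16, 18, 19, 25]


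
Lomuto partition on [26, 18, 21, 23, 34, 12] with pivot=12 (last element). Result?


Elements <= 12 go left of pivot.
Result: [12, 18, 21, 23, 34, 26], pivot at index 0


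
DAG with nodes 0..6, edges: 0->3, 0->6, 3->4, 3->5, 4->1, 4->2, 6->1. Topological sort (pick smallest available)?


Kahn's algorithm, process smallest node first
Order: [0, 3, 4, 2, 5, 6, 1]


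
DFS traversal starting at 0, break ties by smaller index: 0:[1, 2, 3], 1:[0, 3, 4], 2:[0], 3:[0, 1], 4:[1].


DFS stack-based: start with [0]
Visit order: [0, 1, 3, 4, 2]


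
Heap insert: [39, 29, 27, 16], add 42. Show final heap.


Append 42: [39, 29, 27, 16, 42]
Bubble up: swap idx 4(42) with idx 1(29); swap idx 1(42) with idx 0(39)
Result: [42, 39, 27, 16, 29]


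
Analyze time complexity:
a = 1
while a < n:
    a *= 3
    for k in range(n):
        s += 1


Per nesting level: O(log n) * O(n) = O(n log n)
Complexity: O(n log n)


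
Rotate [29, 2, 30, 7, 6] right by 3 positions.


Right rotate by 3: [30, 7, 6, 29, 2]


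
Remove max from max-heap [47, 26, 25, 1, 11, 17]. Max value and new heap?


Max = 47
Replace root with last, heapify down
Resulting heap: [26, 17, 25, 1, 11]


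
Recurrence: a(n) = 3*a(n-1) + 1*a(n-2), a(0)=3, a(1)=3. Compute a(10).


Build bottom-up:
...a(8)=15348, a(9)=50691, a(10)=3*50691+1*15348=167421


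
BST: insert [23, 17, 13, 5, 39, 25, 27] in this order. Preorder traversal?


Root = 23; build tree by BST insertion.
Preorder traversal: [23, 17, 13, 5, 39, 25, 27]


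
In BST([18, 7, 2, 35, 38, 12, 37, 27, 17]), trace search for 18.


BST root = 18
Search for 18: compare at each node
Path: [18]


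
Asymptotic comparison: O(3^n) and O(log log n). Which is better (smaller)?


double-logarithmic grows slower than exponential (base 3)
O(log log n) is asymptotically smaller; O(3^n) grows faster


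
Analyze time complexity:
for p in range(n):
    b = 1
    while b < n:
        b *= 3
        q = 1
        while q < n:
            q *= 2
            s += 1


Per nesting level: O(n) * O(log n) * O(log n) = O(n (log n)^2)
Complexity: O(n (log n)^2)


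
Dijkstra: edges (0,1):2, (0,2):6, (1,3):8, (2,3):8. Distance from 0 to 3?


Dijkstra from 0:
Distances: {0: 0, 1: 2, 2: 6, 3: 10}
Shortest distance to 3 = 10, path = [0, 1, 3]


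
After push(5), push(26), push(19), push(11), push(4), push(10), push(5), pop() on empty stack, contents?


push(5) -> [5]
push(26) -> [5, 26]
push(19) -> [5, 26, 19]
push(11) -> [5, 26, 19, 11]
push(4) -> [5, 26, 19, 11, 4]
push(10) -> [5, 26, 19, 11, 4, 10]
push(5) -> [5, 26, 19, 11, 4, 10, 5]
pop() returns 5 -> [5, 26, 19, 11, 4, 10]
Final stack (bottom to top): [5, 26, 19, 11, 4, 10]


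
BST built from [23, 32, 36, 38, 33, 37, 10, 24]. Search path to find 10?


BST root = 23
Search for 10: compare at each node
Path: [23, 10]


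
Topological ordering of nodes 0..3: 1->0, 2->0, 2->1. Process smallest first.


Kahn's algorithm, process smallest node first
Order: [2, 1, 0, 3]


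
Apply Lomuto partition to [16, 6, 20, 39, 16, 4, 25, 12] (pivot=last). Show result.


Elements <= 12 go left of pivot.
Result: [6, 4, 12, 39, 16, 16, 25, 20], pivot at index 2


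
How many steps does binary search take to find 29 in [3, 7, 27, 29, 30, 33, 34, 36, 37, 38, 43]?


Search for 29:
[0,10] mid=5 arr[5]=33
[0,4] mid=2 arr[2]=27
[3,4] mid=3 arr[3]=29
Total: 3 comparisons


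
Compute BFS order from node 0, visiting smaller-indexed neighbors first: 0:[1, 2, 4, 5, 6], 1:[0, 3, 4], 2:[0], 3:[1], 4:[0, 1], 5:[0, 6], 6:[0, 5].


BFS queue: start with [0]
Visit order: [0, 1, 2, 4, 5, 6, 3]


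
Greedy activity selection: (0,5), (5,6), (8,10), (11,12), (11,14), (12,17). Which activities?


Greedy: pick earliest-ending, then skip overlaps.
Selected (5 activities): [(0, 5), (5, 6), (8, 10), (11, 12), (12, 17)]


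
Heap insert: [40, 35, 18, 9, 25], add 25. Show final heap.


Append 25: [40, 35, 18, 9, 25, 25]
Bubble up: swap idx 5(25) with idx 2(18)
Result: [40, 35, 25, 9, 25, 18]


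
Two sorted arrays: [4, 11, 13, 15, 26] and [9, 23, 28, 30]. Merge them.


Compare heads, take smaller each step.
Merged: [4, 9, 11, 13, 15, 23, 26, 28, 30]


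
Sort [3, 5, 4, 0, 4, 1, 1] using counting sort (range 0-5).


Count array: [1, 2, 0, 1, 2, 1]
Reconstruct: [0, 1, 1, 3, 4, 4, 5]


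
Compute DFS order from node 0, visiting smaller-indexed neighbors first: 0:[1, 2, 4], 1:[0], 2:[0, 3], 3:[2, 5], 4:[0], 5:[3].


DFS stack-based: start with [0]
Visit order: [0, 1, 2, 3, 5, 4]


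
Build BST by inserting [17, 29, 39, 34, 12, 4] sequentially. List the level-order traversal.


Root = 17; build tree by BST insertion.
Level-Order traversal: [17, 12, 29, 4, 39, 34]


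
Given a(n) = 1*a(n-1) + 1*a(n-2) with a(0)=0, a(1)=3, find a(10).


Build bottom-up:
...a(8)=63, a(9)=102, a(10)=1*102+1*63=165


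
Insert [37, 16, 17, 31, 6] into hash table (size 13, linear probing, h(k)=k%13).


Insertions: 37->slot 11; 16->slot 3; 17->slot 4; 31->slot 5; 6->slot 6
Table: [None, None, None, 16, 17, 31, 6, None, None, None, None, 37, None]


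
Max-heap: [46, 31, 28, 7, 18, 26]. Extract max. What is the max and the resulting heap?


Max = 46
Replace root with last, heapify down
Resulting heap: [31, 26, 28, 7, 18]


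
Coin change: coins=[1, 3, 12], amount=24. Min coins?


dp[0]=0; dp[i]=1+min(dp[i-c] for c in coins)
...dp[19]=4, dp[20]=5, dp[21]=4, dp[22]=5, dp[23]=6, dp[24]=2
Minimum coins for 24 = 2


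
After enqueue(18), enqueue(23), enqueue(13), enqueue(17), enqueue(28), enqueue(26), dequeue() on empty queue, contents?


enqueue(18) -> [18]
enqueue(23) -> [18, 23]
enqueue(13) -> [18, 23, 13]
enqueue(17) -> [18, 23, 13, 17]
enqueue(28) -> [18, 23, 13, 17, 28]
enqueue(26) -> [18, 23, 13, 17, 28, 26]
dequeue() returns 18 -> [23, 13, 17, 28, 26]
Final queue (front to back): [23, 13, 17, 28, 26]


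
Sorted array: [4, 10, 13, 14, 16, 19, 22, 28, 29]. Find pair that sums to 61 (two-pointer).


Two pointers: lo=0, hi=8
No pair sums to 61


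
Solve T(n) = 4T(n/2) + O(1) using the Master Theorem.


a=4, b=2, c=0. log_2(4)=2 > c=0. Case 1: O(n^log_b(a)) = O(n^2)
Complexity: O(n^2)


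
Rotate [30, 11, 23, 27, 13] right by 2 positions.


Right rotate by 2: [27, 13, 30, 11, 23]


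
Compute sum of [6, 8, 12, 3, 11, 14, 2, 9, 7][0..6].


Prefix sums: [0, 6, 14, 26, 29, 40, 54, 56, 65, 72]
Sum[0..6] = prefix[7] - prefix[0] = 56 - 0 = 56


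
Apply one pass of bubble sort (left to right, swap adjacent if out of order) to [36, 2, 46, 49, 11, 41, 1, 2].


After one pass: [2, 36, 46, 11, 41, 1, 2, 49]


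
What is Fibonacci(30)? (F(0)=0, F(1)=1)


F(n)=F(n-1)+F(n-2)
...F(28)=317811, F(29)=514229, F(30)=832040


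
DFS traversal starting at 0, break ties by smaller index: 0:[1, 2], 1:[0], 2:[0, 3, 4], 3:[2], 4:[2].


DFS stack-based: start with [0]
Visit order: [0, 1, 2, 3, 4]


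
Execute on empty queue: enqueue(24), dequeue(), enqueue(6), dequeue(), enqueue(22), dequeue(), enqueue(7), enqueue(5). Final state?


enqueue(24) -> [24]
dequeue() returns 24 -> []
enqueue(6) -> [6]
dequeue() returns 6 -> []
enqueue(22) -> [22]
dequeue() returns 22 -> []
enqueue(7) -> [7]
enqueue(5) -> [7, 5]
Final queue (front to back): [7, 5]


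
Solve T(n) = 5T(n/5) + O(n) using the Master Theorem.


a=5, b=5, c=1. log_5(5)=1 = c=1. Case 2: O(n^c log n) = O(n log n)
Complexity: O(n log n)


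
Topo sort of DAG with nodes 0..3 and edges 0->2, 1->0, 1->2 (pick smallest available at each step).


Kahn's algorithm, process smallest node first
Order: [1, 0, 2, 3]


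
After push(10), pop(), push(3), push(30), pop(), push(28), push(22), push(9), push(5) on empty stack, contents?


push(10) -> [10]
pop() returns 10 -> []
push(3) -> [3]
push(30) -> [3, 30]
pop() returns 30 -> [3]
push(28) -> [3, 28]
push(22) -> [3, 28, 22]
push(9) -> [3, 28, 22, 9]
push(5) -> [3, 28, 22, 9, 5]
Final stack (bottom to top): [3, 28, 22, 9, 5]


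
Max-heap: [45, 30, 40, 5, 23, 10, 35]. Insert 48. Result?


Append 48: [45, 30, 40, 5, 23, 10, 35, 48]
Bubble up: swap idx 7(48) with idx 3(5); swap idx 3(48) with idx 1(30); swap idx 1(48) with idx 0(45)
Result: [48, 45, 40, 30, 23, 10, 35, 5]


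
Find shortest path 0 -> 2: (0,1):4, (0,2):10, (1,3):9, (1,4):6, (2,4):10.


Dijkstra from 0:
Distances: {0: 0, 1: 4, 2: 10, 3: 13, 4: 10}
Shortest distance to 2 = 10, path = [0, 2]


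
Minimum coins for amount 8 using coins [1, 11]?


dp[0]=0; dp[i]=1+min(dp[i-c] for c in coins)
...dp[3]=3, dp[4]=4, dp[5]=5, dp[6]=6, dp[7]=7, dp[8]=8
Minimum coins for 8 = 8


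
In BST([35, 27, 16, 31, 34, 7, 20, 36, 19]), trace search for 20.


BST root = 35
Search for 20: compare at each node
Path: [35, 27, 16, 20]


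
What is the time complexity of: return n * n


Analysis: constant-time operation, no loop
Complexity: O(1)


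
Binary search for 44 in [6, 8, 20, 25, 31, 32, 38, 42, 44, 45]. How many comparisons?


Search for 44:
[0,9] mid=4 arr[4]=31
[5,9] mid=7 arr[7]=42
[8,9] mid=8 arr[8]=44
Total: 3 comparisons


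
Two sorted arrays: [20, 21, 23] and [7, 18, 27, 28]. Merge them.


Compare heads, take smaller each step.
Merged: [7, 18, 20, 21, 23, 27, 28]


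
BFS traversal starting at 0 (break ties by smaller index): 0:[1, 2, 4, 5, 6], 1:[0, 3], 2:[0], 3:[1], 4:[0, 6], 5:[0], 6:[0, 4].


BFS queue: start with [0]
Visit order: [0, 1, 2, 4, 5, 6, 3]


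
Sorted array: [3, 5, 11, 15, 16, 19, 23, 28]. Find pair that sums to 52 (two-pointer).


Two pointers: lo=0, hi=7
No pair sums to 52
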